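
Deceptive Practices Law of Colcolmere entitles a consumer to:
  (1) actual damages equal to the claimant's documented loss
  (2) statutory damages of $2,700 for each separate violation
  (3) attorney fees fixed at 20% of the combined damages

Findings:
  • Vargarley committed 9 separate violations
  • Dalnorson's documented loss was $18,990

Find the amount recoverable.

Statutory damages: 9 × $2,700 = $24,300
Combined damages: $18,990 + $24,300 = $43,290
Attorney fees: 20% of $43,290 = $8,658
Total recovery: $43,290 + $8,658 = $51,948

Total recovery: $51,948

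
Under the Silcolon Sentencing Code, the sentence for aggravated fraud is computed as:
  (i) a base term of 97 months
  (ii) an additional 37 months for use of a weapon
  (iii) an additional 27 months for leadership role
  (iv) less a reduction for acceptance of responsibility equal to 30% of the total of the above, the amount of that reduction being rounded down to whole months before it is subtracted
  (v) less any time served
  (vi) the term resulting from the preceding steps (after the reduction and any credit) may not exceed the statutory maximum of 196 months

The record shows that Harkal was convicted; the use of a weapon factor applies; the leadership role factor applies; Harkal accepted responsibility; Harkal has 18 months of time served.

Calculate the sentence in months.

95 months

Use of a weapon enhancement: +37 months
Leadership role enhancement: +27 months
Adjusted term: 97 months + 37 months + 27 months = 161 months
Acceptance of responsibility reduction: 30% of 161 months = 48 months (rounded down)
After reduction: 161 − 48 = 113 months
Less time served: 113 months − 18 months = 95 months
Cap at 196 months: 95 months is within the cap, no reduction.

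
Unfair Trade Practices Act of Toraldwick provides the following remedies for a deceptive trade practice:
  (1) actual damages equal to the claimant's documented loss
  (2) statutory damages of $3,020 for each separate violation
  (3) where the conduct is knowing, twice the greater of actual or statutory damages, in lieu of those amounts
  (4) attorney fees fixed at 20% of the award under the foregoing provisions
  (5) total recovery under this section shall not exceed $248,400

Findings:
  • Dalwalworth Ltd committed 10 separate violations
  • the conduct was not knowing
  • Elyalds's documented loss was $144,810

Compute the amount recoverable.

$210,012

Statutory damages: 10 × $3,020 = $30,200
Conduct not knowing: the in-lieu enhancement does not apply.
Actual plus statutory damages: $144,810 + $30,200 = $175,010
Attorney fees: 20% of $175,010 = $35,002
Total before cap: $175,010 + $35,002 = $210,012
Cap at $248,400: $210,012 is within the cap, no reduction.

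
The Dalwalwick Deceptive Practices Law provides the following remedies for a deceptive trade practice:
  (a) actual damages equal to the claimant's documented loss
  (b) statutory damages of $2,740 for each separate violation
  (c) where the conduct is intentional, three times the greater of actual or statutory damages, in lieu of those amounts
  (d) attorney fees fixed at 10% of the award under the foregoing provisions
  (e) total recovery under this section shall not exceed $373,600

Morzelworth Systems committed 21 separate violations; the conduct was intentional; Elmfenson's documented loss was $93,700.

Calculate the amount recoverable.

Statutory damages: 21 × $2,740 = $57,540
Greater of actual damages ($93,700) or statutory damages ($57,540): $93,700
Trebled: 3 × $93,700 = $281,100
Attorney fees: 10% of $281,100 = $28,110
Total before cap: $281,100 + $28,110 = $309,210
Cap at $373,600: $309,210 is within the cap, no reduction.

$309,210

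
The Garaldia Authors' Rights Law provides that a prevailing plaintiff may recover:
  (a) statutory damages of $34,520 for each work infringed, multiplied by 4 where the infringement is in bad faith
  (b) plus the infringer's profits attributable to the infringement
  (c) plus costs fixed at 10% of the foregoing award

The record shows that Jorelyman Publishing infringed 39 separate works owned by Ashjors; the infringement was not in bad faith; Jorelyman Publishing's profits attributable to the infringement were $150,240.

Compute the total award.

Statutory damages: 39 × $34,520 = $1,346,280
Infringement not in bad faith: no ×4 enhancement.
Combined award: $1,346,280 + $150,240 = $1,496,520
Costs: 10% of $1,496,520 = $149,652
Award plus costs: $1,496,520 + $149,652 = $1,646,172

$1,646,172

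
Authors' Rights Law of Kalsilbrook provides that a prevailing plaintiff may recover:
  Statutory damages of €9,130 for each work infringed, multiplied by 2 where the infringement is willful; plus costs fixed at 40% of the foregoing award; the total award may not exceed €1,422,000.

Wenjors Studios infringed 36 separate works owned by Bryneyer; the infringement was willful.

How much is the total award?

Statutory damages: 36 × €9,130 = €328,680
Doubled: 2 × €328,680 = €657,360
Costs: 40% of €657,360 = €262,944
Award plus costs: €657,360 + €262,944 = €920,304
Cap at €1,422,000: €920,304 is within the cap, no reduction.

€920,304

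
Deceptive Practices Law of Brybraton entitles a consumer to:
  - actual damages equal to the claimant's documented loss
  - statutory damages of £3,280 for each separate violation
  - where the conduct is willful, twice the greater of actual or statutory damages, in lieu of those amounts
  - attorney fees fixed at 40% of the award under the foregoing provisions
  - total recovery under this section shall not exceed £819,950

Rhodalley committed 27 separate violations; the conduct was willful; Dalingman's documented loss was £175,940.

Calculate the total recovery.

Statutory damages: 27 × £3,280 = £88,560
Greater of actual damages (£175,940) or statutory damages (£88,560): £175,940
Doubled: 2 × £175,940 = £351,880
Attorney fees: 40% of £351,880 = £140,752
Total before cap: £351,880 + £140,752 = £492,632
Cap at £819,950: £492,632 is within the cap, no reduction.

£492,632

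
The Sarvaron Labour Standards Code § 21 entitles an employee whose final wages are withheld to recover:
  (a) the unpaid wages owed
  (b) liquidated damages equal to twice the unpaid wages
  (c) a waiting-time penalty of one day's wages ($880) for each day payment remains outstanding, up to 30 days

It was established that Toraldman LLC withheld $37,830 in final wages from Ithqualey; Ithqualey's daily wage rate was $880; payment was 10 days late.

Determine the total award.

Doubled: 2 × $37,830 = $75,660
Penalty days: min(10, 30) = 10
Waiting-time penalty: 10 × $880 = $8,800
Total award: $37,830 + $75,660 + $8,800 = $122,290

$122,290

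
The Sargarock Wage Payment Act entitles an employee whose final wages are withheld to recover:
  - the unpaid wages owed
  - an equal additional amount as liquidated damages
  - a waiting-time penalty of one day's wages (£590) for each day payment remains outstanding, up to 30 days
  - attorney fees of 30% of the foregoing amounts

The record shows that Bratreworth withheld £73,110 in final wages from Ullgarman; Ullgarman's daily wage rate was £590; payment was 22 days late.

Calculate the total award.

Liquidated damages (equal amount): £73,110
Penalty days: min(22, 30) = 22
Waiting-time penalty: 22 × £590 = £12,980
Subtotal: £73,110 + £73,110 + £12,980 = £159,200
Attorney fees: 30% of £159,200 = £47,760
Total award: £159,200 + £47,760 = £206,960

£206,960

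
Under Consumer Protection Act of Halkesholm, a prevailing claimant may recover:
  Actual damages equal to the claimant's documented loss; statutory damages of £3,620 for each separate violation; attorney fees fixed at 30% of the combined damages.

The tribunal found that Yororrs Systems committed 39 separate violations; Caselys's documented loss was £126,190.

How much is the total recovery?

Statutory damages: 39 × £3,620 = £141,180
Combined damages: £126,190 + £141,180 = £267,370
Attorney fees: 30% of £267,370 = £80,211
Total recovery: £267,370 + £80,211 = £347,581

£347,581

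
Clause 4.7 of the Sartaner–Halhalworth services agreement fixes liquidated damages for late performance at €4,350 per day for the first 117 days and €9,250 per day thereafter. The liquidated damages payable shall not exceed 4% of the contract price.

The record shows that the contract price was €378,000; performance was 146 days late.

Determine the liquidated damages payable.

€15,120

First 117 days: 117 × €4,350 = €508,950
Remaining days: (146 − 117) × €9,250 = €268,250
Accrued per-day damages: €508,950 + €268,250 = €777,200
Cap: 4% of €378,000 = €15,120
Cap at €15,120: €777,200 exceeds the cap → €15,120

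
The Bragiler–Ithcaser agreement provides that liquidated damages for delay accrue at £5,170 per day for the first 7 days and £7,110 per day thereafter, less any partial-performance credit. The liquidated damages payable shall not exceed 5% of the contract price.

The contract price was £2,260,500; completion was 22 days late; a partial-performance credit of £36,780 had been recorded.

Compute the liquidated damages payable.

First 7 days: 7 × £5,170 = £36,190
Remaining days: (22 − 7) × £7,110 = £106,650
Accrued per-day damages: £36,190 + £106,650 = £142,840
Less partial-performance credit: £142,840 − £36,780 = £106,060
Cap: 5% of £2,260,500 = £113,025
Cap at £113,025: £106,060 is within the cap, no reduction.

£106,060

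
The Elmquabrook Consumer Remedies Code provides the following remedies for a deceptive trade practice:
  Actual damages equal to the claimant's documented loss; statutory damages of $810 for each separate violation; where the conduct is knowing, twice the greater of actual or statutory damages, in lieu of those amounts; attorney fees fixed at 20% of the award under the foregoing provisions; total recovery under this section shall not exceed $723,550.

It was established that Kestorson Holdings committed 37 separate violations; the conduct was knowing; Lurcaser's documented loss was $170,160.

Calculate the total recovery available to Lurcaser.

$408,384

Statutory damages: 37 × $810 = $29,970
Greater of actual damages ($170,160) or statutory damages ($29,970): $170,160
Doubled: 2 × $170,160 = $340,320
Attorney fees: 20% of $340,320 = $68,064
Total before cap: $340,320 + $68,064 = $408,384
Cap at $723,550: $408,384 is within the cap, no reduction.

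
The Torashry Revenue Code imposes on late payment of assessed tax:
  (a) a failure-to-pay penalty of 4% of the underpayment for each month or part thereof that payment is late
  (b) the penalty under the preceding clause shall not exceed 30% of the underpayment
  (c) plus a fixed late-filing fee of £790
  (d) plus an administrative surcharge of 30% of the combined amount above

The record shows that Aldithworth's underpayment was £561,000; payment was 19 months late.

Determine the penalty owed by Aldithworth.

£219,817

Accrued rate: 4% × 19 = 76%, capped at 30% → 30%
Failure-to-pay penalty: 30% of £561,000 = £168,300
Penalty before surcharge: £168,300 + £790 = £169,090
Administrative surcharge: 30% of £169,090 = £50,727
Total penalty: £169,090 + £50,727 = £219,817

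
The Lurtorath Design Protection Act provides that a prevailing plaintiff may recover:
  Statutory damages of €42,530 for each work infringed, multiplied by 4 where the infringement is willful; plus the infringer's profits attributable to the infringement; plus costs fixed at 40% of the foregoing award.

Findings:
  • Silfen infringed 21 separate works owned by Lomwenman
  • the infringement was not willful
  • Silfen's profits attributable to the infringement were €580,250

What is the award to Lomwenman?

Statutory damages: 21 × €42,530 = €893,130
Infringement not willful: no ×4 enhancement.
Combined award: €893,130 + €580,250 = €1,473,380
Costs: 40% of €1,473,380 = €589,352
Award plus costs: €1,473,380 + €589,352 = €2,062,732

€2,062,732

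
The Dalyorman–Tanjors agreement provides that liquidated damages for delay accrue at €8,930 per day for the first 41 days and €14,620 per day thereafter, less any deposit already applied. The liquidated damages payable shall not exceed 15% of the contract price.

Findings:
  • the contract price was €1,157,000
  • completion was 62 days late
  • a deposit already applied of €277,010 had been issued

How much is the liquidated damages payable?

First 41 days: 41 × €8,930 = €366,130
Remaining days: (62 − 41) × €14,620 = €307,020
Accrued per-day damages: €366,130 + €307,020 = €673,150
Less deposit already applied: €673,150 − €277,010 = €396,140
Cap: 15% of €1,157,000 = €173,550
Cap at €173,550: €396,140 exceeds the cap → €173,550

€173,550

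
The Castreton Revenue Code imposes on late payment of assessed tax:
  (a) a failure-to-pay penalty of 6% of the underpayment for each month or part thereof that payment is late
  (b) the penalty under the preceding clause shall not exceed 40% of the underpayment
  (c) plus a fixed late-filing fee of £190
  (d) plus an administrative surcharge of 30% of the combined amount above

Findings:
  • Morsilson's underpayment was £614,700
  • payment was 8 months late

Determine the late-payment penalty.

£319,891

Accrued rate: 6% × 8 = 48%, capped at 40% → 40%
Failure-to-pay penalty: 40% of £614,700 = £245,880
Penalty before surcharge: £245,880 + £190 = £246,070
Administrative surcharge: 30% of £246,070 = £73,821
Total penalty: £246,070 + £73,821 = £319,891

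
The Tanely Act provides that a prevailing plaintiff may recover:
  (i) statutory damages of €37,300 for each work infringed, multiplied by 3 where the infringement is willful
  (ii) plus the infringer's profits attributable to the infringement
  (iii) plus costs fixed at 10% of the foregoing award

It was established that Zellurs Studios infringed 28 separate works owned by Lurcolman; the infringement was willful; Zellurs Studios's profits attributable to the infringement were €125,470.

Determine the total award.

€3,584,537

Statutory damages: 28 × €37,300 = €1,044,400
Trebled: 3 × €1,044,400 = €3,133,200
Combined award: €3,133,200 + €125,470 = €3,258,670
Costs: 10% of €3,258,670 = €325,867
Award plus costs: €3,258,670 + €325,867 = €3,584,537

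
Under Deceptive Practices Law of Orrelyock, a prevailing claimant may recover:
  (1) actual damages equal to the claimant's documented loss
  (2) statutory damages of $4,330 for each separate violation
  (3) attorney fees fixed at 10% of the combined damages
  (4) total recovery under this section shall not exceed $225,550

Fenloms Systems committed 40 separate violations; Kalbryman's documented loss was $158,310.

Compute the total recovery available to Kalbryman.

Statutory damages: 40 × $4,330 = $173,200
Combined damages: $158,310 + $173,200 = $331,510
Attorney fees: 10% of $331,510 = $33,151
Total before cap: $331,510 + $33,151 = $364,661
Cap at $225,550: $364,661 exceeds the cap → $225,550

$225,550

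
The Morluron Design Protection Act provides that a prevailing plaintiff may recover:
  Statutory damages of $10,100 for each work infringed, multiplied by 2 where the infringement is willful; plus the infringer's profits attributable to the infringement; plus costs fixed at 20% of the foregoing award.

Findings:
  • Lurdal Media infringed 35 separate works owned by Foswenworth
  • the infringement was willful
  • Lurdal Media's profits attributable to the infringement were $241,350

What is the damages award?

Statutory damages: 35 × $10,100 = $353,500
Doubled: 2 × $353,500 = $707,000
Combined award: $707,000 + $241,350 = $948,350
Costs: 20% of $948,350 = $189,670
Award plus costs: $948,350 + $189,670 = $1,138,020

$1,138,020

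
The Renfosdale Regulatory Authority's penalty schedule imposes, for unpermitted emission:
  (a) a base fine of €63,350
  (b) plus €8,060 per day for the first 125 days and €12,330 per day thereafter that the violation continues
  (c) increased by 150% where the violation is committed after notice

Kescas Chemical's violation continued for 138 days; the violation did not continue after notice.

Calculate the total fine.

€1,231,140

First 125 days: 125 × €8,060 = €1,007,500
Remaining days: (138 − 125) × €12,330 = €160,290
Per-day component: €1,007,500 + €160,290 = €1,167,790
Base plus per-day: €63,350 + €1,167,790 = €1,231,140
The violation did not continue after notice: no 150% increase.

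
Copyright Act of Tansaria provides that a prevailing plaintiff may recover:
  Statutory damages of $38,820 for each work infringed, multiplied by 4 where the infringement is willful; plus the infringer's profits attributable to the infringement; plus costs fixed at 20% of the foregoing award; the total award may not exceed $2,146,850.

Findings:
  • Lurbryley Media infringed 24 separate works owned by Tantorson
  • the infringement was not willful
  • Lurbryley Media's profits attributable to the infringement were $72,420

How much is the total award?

Statutory damages: 24 × $38,820 = $931,680
Infringement not willful: no ×4 enhancement.
Combined award: $931,680 + $72,420 = $1,004,100
Costs: 20% of $1,004,100 = $200,820
Award plus costs: $1,004,100 + $200,820 = $1,204,920
Cap at $2,146,850: $1,204,920 is within the cap, no reduction.

$1,204,920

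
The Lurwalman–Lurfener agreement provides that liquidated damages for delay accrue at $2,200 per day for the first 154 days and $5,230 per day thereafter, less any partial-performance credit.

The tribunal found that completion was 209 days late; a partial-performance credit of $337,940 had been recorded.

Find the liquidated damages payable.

Liquidated damages: $288,510

First 154 days: 154 × $2,200 = $338,800
Remaining days: (209 − 154) × $5,230 = $287,650
Accrued per-day damages: $338,800 + $287,650 = $626,450
Less partial-performance credit: $626,450 − $337,940 = $288,510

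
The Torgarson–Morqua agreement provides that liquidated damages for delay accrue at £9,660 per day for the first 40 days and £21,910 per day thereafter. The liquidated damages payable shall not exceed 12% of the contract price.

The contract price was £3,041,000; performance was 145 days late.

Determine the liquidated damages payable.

First 40 days: 40 × £9,660 = £386,400
Remaining days: (145 − 40) × £21,910 = £2,300,550
Accrued per-day damages: £386,400 + £2,300,550 = £2,686,950
Cap: 12% of £3,041,000 = £364,920
Cap at £364,920: £2,686,950 exceeds the cap → £364,920

£364,920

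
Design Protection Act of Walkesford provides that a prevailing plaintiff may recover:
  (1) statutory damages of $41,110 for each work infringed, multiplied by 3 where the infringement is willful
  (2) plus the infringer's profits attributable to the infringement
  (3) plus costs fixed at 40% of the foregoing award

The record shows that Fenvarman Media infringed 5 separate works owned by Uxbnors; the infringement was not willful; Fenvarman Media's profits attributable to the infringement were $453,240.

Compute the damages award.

Statutory damages: 5 × $41,110 = $205,550
Infringement not willful: no ×3 enhancement.
Combined award: $205,550 + $453,240 = $658,790
Costs: 40% of $658,790 = $263,516
Award plus costs: $658,790 + $263,516 = $922,306

$922,306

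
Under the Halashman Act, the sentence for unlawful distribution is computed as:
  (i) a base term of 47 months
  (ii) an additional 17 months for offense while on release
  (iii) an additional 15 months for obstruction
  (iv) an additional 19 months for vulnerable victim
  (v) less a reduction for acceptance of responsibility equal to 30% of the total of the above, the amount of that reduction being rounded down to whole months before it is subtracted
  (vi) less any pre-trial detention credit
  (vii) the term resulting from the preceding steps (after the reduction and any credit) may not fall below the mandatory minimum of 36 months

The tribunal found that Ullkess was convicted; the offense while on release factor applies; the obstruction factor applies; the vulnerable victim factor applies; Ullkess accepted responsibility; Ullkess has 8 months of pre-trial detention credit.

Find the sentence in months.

Offense while on release enhancement: +17 months
Obstruction enhancement: +15 months
Vulnerable victim enhancement: +19 months
Adjusted term: 47 months + 17 months + 15 months + 19 months = 98 months
Acceptance of responsibility reduction: 30% of 98 months = 29 months (rounded down)
After reduction: 98 − 29 = 69 months
Less pre-trial detention credit: 69 months − 8 months = 61 months
Minimum 36 months: 61 months meets the minimum, no increase.

61 months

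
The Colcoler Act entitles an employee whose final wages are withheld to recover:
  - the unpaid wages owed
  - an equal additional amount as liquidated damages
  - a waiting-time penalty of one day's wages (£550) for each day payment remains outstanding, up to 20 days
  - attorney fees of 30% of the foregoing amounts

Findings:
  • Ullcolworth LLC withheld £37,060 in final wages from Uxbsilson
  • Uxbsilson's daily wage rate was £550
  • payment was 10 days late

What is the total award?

£103,506

Liquidated damages (equal amount): £37,060
Penalty days: min(10, 20) = 10
Waiting-time penalty: 10 × £550 = £5,500
Subtotal: £37,060 + £37,060 + £5,500 = £79,620
Attorney fees: 30% of £79,620 = £23,886
Total award: £79,620 + £23,886 = £103,506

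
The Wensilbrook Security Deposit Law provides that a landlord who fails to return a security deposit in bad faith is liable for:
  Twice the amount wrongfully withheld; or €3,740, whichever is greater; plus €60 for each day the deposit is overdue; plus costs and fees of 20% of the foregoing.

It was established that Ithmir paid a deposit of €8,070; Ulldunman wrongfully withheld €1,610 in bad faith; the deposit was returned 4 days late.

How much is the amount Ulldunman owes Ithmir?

€4,776

Doubled: 2 × €1,610 = €3,220
Minimum €3,740: €3,220 is below the minimum → €3,740
Late-return penalty: 4 × €60 = €240
Damages plus late penalty: €3,740 + €240 = €3,980
Costs and fees: 20% of €3,980 = €796
Total recovery: €3,980 + €796 = €4,776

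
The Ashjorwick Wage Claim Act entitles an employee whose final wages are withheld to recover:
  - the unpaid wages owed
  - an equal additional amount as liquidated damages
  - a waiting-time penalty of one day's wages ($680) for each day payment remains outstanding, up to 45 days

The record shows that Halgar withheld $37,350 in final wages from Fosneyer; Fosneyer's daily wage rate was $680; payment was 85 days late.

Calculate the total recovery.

Liquidated damages (equal amount): $37,350
Penalty days: min(85, 45) = 45
Waiting-time penalty: 45 × $680 = $30,600
Total award: $37,350 + $37,350 + $30,600 = $105,300

$105,300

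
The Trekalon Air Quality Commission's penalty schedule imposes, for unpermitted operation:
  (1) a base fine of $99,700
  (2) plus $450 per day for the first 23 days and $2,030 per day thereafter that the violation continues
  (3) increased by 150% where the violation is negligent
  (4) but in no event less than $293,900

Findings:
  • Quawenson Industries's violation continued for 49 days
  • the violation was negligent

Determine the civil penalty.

$407,075

First 23 days: 23 × $450 = $10,350
Remaining days: (49 − 23) × $2,030 = $52,780
Per-day component: $10,350 + $52,780 = $63,130
Base plus per-day: $99,700 + $63,130 = $162,830
Enhancement: 150% of $162,830 = $244,245
Enhanced fine: $162,830 + $244,245 = $407,075
Minimum $293,900: $407,075 meets the minimum, no increase.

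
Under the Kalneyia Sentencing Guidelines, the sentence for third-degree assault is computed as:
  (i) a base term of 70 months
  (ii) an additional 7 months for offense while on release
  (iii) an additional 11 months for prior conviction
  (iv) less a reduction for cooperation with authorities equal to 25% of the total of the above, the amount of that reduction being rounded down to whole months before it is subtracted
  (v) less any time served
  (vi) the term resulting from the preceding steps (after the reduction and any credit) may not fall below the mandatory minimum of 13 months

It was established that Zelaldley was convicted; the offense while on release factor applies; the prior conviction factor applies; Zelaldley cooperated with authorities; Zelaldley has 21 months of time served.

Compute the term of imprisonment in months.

Offense while on release enhancement: +7 months
Prior conviction enhancement: +11 months
Adjusted term: 70 months + 7 months + 11 months = 88 months
Cooperation with authorities reduction: 25% of 88 months = 22 months (rounded down)
After reduction: 88 − 22 = 66 months
Less time served: 66 months − 21 months = 45 months
Minimum 13 months: 45 months meets the minimum, no increase.

45 months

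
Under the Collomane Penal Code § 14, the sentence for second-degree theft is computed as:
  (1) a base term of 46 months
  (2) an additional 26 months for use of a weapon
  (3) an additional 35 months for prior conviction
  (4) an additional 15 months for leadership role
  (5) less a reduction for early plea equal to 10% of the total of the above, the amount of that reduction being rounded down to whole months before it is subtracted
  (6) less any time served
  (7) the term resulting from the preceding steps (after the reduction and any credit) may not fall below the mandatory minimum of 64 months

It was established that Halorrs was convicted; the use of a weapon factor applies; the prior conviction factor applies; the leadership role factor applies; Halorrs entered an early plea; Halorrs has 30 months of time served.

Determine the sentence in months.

Use of a weapon enhancement: +26 months
Prior conviction enhancement: +35 months
Leadership role enhancement: +15 months
Adjusted term: 46 months + 26 months + 35 months + 15 months = 122 months
Early plea reduction: 10% of 122 months = 12 months (rounded down)
After reduction: 122 − 12 = 110 months
Less time served: 110 months − 30 months = 80 months
Minimum 64 months: 80 months meets the minimum, no increase.

80 months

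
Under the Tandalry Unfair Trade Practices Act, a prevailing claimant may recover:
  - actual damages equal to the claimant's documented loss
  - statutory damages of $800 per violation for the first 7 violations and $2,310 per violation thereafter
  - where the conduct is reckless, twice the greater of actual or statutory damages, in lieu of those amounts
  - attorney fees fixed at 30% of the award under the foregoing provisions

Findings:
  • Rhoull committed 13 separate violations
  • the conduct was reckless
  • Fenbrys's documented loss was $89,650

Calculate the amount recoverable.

$233,090

First 7 violations: 7 × $800 = $5,600
Remaining violations: (13 − 7) × $2,310 = $13,860
Statutory damages: $5,600 + $13,860 = $19,460
Greater of actual damages ($89,650) or statutory damages ($19,460): $89,650
Doubled: 2 × $89,650 = $179,300
Attorney fees: 30% of $179,300 = $53,790
Total recovery: $179,300 + $53,790 = $233,090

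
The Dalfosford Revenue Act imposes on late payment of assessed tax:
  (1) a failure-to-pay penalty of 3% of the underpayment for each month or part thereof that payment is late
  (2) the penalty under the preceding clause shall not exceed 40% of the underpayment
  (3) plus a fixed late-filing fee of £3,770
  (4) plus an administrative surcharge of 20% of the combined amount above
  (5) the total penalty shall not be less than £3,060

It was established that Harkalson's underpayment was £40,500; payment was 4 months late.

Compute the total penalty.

£10,356

Accrued rate: 3% × 4 = 12%, capped at 40% → 12%
Failure-to-pay penalty: 12% of £40,500 = £4,860
Penalty before surcharge: £4,860 + £3,770 = £8,630
Administrative surcharge: 20% of £8,630 = £1,726
Total penalty: £8,630 + £1,726 = £10,356
Minimum £3,060: £10,356 meets the minimum, no increase.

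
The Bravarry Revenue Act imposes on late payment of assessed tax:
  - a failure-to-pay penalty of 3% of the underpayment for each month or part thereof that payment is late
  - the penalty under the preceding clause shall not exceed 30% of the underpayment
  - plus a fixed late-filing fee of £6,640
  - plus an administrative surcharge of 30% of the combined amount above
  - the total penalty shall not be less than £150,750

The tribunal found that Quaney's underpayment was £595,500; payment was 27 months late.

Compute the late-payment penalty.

£240,877

Accrued rate: 3% × 27 = 81%, capped at 30% → 30%
Failure-to-pay penalty: 30% of £595,500 = £178,650
Penalty before surcharge: £178,650 + £6,640 = £185,290
Administrative surcharge: 30% of £185,290 = £55,587
Total penalty: £185,290 + £55,587 = £240,877
Minimum £150,750: £240,877 meets the minimum, no increase.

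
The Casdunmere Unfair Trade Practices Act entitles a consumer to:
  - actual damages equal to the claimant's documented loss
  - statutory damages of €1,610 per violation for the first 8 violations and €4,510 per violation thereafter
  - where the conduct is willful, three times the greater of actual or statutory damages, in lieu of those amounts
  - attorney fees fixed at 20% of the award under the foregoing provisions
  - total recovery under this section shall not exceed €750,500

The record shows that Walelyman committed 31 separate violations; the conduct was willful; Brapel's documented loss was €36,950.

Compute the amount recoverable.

First 8 violations: 8 × €1,610 = €12,880
Remaining violations: (31 − 8) × €4,510 = €103,730
Statutory damages: €12,880 + €103,730 = €116,610
Greater of actual damages (€36,950) or statutory damages (€116,610): €116,610
Trebled: 3 × €116,610 = €349,830
Attorney fees: 20% of €349,830 = €69,966
Total before cap: €349,830 + €69,966 = €419,796
Cap at €750,500: €419,796 is within the cap, no reduction.

€419,796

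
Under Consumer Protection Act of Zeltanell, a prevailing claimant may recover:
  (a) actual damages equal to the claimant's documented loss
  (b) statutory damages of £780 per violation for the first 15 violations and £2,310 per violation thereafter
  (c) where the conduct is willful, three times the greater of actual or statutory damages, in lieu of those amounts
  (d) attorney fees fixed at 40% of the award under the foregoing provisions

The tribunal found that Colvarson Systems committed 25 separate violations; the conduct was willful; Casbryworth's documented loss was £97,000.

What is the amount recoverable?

First 15 violations: 15 × £780 = £11,700
Remaining violations: (25 − 15) × £2,310 = £23,100
Statutory damages: £11,700 + £23,100 = £34,800
Greater of actual damages (£97,000) or statutory damages (£34,800): £97,000
Trebled: 3 × £97,000 = £291,000
Attorney fees: 40% of £291,000 = £116,400
Total recovery: £291,000 + £116,400 = £407,400

£407,400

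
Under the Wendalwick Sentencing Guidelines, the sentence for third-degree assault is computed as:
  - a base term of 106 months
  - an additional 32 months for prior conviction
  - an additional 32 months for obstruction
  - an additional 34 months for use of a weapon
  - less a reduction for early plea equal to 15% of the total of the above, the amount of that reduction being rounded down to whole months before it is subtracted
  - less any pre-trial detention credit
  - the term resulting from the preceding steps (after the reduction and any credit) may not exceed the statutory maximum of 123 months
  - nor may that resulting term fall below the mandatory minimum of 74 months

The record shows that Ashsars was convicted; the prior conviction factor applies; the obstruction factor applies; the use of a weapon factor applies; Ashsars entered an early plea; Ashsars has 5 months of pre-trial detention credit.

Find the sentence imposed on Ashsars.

123 months

Prior conviction enhancement: +32 months
Obstruction enhancement: +32 months
Use of a weapon enhancement: +34 months
Adjusted term: 106 months + 32 months + 32 months + 34 months = 204 months
Early plea reduction: 15% of 204 months = 30 months (rounded down)
After reduction: 204 − 30 = 174 months
Less pre-trial detention credit: 174 months − 5 months = 169 months
Cap at 123 months: 169 months exceeds the cap → 123 months
Minimum 74 months: 123 months meets the minimum, no increase.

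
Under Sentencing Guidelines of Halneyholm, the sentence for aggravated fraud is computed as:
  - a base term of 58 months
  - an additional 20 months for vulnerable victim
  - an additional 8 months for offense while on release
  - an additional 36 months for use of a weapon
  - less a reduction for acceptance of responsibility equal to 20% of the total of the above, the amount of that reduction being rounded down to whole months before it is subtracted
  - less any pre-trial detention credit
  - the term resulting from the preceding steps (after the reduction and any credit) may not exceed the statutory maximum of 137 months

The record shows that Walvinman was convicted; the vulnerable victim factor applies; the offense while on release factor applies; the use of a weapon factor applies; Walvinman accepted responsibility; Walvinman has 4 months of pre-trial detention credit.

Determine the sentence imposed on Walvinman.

Vulnerable victim enhancement: +20 months
Offense while on release enhancement: +8 months
Use of a weapon enhancement: +36 months
Adjusted term: 58 months + 20 months + 8 months + 36 months = 122 months
Acceptance of responsibility reduction: 20% of 122 months = 24 months (rounded down)
After reduction: 122 − 24 = 98 months
Less pre-trial detention credit: 98 months − 4 months = 94 months
Cap at 137 months: 94 months is within the cap, no reduction.

94 months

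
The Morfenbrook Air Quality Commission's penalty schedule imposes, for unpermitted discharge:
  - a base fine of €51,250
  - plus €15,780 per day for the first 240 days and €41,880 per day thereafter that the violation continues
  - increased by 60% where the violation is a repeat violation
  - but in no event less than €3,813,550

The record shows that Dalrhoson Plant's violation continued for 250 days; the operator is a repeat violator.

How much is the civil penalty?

First 240 days: 240 × €15,780 = €3,787,200
Remaining days: (250 − 240) × €41,880 = €418,800
Per-day component: €3,787,200 + €418,800 = €4,206,000
Base plus per-day: €51,250 + €4,206,000 = €4,257,250
Enhancement: 60% of €4,257,250 = €2,554,350
Enhanced fine: €4,257,250 + €2,554,350 = €6,811,600
Minimum €3,813,550: €6,811,600 meets the minimum, no increase.

€6,811,600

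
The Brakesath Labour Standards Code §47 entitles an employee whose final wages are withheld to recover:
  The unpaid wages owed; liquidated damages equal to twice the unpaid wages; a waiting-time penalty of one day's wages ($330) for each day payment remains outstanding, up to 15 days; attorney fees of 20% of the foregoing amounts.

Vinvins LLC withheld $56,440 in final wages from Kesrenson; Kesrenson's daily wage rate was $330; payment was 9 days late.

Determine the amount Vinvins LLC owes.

Doubled: 2 × $56,440 = $112,880
Penalty days: min(9, 15) = 9
Waiting-time penalty: 9 × $330 = $2,970
Subtotal: $56,440 + $112,880 + $2,970 = $172,290
Attorney fees: 20% of $172,290 = $34,458
Total award: $172,290 + $34,458 = $206,748

$206,748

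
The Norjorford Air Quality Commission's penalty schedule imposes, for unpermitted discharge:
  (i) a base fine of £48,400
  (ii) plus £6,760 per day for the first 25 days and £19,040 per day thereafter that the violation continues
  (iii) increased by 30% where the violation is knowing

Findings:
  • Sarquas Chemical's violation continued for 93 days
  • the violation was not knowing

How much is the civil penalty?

First 25 days: 25 × £6,760 = £169,000
Remaining days: (93 − 25) × £19,040 = £1,294,720
Per-day component: £169,000 + £1,294,720 = £1,463,720
Base plus per-day: £48,400 + £1,463,720 = £1,512,120
The violation was not knowing: no 30% increase.

£1,512,120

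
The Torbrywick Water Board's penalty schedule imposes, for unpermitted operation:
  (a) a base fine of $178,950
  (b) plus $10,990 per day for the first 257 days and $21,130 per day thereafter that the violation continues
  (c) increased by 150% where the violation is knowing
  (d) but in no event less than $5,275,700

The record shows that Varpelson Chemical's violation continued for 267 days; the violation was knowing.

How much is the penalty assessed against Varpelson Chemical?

First 257 days: 257 × $10,990 = $2,824,430
Remaining days: (267 − 257) × $21,130 = $211,300
Per-day component: $2,824,430 + $211,300 = $3,035,730
Base plus per-day: $178,950 + $3,035,730 = $3,214,680
Enhancement: 150% of $3,214,680 = $4,822,020
Enhanced fine: $3,214,680 + $4,822,020 = $8,036,700
Minimum $5,275,700: $8,036,700 meets the minimum, no increase.

$8,036,700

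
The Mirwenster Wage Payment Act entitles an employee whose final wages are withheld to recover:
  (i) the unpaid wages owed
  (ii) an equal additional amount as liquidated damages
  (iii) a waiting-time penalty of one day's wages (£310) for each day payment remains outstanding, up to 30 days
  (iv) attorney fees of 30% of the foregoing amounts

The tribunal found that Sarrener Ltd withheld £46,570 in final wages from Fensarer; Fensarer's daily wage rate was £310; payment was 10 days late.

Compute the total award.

£125,112

Liquidated damages (equal amount): £46,570
Penalty days: min(10, 30) = 10
Waiting-time penalty: 10 × £310 = £3,100
Subtotal: £46,570 + £46,570 + £3,100 = £96,240
Attorney fees: 30% of £96,240 = £28,872
Total award: £96,240 + £28,872 = £125,112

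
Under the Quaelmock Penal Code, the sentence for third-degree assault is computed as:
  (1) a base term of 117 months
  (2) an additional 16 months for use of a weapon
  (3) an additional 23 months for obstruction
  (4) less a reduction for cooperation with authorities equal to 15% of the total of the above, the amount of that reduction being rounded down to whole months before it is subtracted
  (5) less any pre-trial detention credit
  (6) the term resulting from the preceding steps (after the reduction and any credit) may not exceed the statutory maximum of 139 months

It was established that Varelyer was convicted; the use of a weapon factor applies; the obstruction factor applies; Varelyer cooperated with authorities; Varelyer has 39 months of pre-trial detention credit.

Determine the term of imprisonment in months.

Sentence: 94 months

Use of a weapon enhancement: +16 months
Obstruction enhancement: +23 months
Adjusted term: 117 months + 16 months + 23 months = 156 months
Cooperation with authorities reduction: 15% of 156 months = 23 months (rounded down)
After reduction: 156 − 23 = 133 months
Less pre-trial detention credit: 133 months − 39 months = 94 months
Cap at 139 months: 94 months is within the cap, no reduction.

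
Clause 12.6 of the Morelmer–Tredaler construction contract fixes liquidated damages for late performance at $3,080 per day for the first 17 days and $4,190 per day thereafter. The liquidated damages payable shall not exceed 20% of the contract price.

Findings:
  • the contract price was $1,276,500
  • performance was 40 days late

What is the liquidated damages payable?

$148,730

First 17 days: 17 × $3,080 = $52,360
Remaining days: (40 − 17) × $4,190 = $96,370
Accrued per-day damages: $52,360 + $96,370 = $148,730
Cap: 20% of $1,276,500 = $255,300
Cap at $255,300: $148,730 is within the cap, no reduction.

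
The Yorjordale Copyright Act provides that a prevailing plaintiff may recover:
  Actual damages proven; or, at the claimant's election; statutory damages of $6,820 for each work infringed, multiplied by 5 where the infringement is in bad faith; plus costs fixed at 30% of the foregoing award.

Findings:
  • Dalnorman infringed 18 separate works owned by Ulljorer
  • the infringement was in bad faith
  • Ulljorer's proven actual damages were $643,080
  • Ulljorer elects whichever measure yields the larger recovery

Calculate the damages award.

$836,004

Statutory damages: 18 × $6,820 = $122,760
Multiplied by 5: 5 × $122,760 = $613,800
Greater of actual damages ($643,080) or enhanced statutory damages ($613,800): $643,080
Costs: 30% of $643,080 = $192,924
Award plus costs: $643,080 + $192,924 = $836,004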